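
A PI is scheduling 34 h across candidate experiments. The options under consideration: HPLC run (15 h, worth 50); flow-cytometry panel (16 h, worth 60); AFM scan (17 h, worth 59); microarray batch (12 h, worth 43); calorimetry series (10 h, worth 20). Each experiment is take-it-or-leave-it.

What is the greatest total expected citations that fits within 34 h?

A density-first pass picks flow-cytometry panel + microarray batch — 103 at 28 h.
The 12 h tied up in microarray batch is better spent on AFM scan — total rises to 119 (33 h).

119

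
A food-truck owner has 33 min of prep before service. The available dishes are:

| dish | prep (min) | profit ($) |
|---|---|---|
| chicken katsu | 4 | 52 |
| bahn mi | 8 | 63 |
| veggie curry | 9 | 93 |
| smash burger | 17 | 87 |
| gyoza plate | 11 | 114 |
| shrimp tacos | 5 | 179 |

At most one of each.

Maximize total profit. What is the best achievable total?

By profit per min: shrimp tacos 35.80, chicken katsu 13.00, gyoza plate 10.36, veggie curry 10.33 lead.
Filling by ratio: chicken katsu + veggie curry + gyoza plate + shrimp tacos for 438, with 4 min left unused.
Replace chicken katsu with bahn mi: the trade gains 11 net, giving 449 at 33 min.
Nothing else within 33 min beats 449.

449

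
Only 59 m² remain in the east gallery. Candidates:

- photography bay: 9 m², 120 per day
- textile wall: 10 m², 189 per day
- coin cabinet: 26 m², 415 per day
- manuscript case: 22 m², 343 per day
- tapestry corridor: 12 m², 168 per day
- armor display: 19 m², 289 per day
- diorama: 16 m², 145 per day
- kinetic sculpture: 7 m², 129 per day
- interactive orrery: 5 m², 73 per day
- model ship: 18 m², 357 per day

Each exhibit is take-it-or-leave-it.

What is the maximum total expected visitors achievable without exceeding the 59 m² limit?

1037

Taking the top-ratio exhibits first gives textile wall + manuscript case + kinetic sculpture + model ship for 1018 (57 m²).
The 22 m² tied up in manuscript case is better spent on armor display + interactive orrery — total rises to 1037 (59 m²).
Runner-up textile wall + coin cabinet + interactive orrery + model ship tops out at 1034.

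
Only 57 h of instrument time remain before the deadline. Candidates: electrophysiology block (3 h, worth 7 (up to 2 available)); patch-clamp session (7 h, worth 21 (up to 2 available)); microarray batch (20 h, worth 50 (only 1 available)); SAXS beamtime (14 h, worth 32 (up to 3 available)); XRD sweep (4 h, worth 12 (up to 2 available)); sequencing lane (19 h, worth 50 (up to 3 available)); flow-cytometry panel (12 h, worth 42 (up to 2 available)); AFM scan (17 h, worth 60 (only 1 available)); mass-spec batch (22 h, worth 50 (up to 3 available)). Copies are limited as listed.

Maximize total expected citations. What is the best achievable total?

Taking the top-ratio experiments first gives 2×patch-clamp session + 2×flow-cytometry panel + AFM scan for 186 (55 h).
Dropping patch-clamp session frees 7 h; slotting in 2×XRD sweep (8 h) lifts the total to 189 at 56 h.

189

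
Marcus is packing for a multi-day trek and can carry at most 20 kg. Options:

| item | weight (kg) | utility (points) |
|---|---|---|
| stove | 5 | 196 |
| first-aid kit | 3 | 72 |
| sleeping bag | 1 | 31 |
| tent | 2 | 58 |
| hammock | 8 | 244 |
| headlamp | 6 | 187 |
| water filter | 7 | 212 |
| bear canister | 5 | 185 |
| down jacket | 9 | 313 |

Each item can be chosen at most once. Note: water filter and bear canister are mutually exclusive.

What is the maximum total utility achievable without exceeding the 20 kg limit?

725

The ratio ordering already packs tightly: stove + sleeping bag + bear canister + down jacket, 20 kg, 725.
Next best is stove + headlamp + down jacket at 696 (20 kg) — short by 29.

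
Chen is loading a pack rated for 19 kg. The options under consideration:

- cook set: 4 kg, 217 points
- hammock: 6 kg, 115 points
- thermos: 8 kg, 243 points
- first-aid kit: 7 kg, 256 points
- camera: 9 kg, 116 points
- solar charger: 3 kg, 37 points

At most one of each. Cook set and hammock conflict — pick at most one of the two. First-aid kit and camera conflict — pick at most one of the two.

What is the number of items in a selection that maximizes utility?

Optimal total is 716.
For example cook set + thermos + first-aid kit achieves it, using 19 kg.
All optima have 3 items.

3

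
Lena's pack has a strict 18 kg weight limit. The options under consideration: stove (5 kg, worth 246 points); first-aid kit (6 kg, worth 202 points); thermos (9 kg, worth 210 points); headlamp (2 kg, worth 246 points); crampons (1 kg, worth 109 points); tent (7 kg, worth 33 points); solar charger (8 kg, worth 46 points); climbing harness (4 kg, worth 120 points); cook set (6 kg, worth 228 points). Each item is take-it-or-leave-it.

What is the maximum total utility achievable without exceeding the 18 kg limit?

The ratio ordering already packs tightly: stove + headlamp + crampons + climbing harness + cook set, 18 kg, 949.
Runner-up stove + first-aid kit + headlamp + crampons + climbing harness tops out at 923.

949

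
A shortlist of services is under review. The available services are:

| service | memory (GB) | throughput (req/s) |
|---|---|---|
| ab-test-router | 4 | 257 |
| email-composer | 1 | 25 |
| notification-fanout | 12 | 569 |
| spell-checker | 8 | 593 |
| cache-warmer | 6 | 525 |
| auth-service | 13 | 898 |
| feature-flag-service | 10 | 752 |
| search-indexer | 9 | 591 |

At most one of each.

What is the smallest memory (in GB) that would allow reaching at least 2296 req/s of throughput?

32

Minimise GB subject to total throughput ≥ 2296.
ab-test-router + email-composer + spell-checker + cache-warmer + auth-service reaches 2298 using 32 GB.
Below 32 GB the best achievable stays under 2296.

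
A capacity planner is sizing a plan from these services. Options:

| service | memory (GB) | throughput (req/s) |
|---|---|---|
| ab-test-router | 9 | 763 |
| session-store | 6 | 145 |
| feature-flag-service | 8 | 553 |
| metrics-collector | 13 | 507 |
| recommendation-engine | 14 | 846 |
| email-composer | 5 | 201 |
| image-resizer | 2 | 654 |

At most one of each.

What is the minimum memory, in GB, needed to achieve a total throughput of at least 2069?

24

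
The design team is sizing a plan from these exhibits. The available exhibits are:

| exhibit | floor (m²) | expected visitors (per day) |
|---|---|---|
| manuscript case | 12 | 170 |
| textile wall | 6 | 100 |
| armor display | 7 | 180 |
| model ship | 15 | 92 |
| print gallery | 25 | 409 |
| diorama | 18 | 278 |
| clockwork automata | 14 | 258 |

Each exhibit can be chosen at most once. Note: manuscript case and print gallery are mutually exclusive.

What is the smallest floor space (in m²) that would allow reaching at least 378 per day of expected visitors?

Look for the lowest-floor combination reaching 378.
armor display + clockwork automata: 438 expected visitors at 21 m².
No combination under 21 m² hits 378.

21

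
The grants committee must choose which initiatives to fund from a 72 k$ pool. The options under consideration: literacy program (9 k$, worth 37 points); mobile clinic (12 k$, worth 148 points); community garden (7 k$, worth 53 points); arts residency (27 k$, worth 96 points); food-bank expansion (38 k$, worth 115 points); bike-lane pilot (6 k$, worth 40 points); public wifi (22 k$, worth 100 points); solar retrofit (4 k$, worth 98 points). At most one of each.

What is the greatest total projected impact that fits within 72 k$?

495

Filling by ratio: literacy program + mobile clinic + community garden + bike-lane pilot + public wifi + solar retrofit for 476, with 12 k$ left unused.
The 15 k$ tied up in literacy program and bike-lane pilot is better spent on arts residency — total rises to 495 (72 k$).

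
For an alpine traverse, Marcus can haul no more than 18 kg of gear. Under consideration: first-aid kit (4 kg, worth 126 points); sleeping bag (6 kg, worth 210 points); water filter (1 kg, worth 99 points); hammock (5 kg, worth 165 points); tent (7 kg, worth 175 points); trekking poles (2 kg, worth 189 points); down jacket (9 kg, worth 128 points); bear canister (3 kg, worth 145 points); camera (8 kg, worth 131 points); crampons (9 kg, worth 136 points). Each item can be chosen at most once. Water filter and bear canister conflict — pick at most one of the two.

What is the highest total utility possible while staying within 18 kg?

789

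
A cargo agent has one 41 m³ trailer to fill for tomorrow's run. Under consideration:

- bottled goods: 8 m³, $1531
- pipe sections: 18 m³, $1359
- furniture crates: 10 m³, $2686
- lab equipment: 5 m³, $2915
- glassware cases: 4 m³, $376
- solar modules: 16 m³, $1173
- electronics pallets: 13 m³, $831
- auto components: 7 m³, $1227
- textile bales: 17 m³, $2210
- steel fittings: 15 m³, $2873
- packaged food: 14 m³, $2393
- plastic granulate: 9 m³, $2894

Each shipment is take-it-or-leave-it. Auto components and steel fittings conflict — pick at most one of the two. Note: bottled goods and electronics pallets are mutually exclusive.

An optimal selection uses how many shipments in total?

4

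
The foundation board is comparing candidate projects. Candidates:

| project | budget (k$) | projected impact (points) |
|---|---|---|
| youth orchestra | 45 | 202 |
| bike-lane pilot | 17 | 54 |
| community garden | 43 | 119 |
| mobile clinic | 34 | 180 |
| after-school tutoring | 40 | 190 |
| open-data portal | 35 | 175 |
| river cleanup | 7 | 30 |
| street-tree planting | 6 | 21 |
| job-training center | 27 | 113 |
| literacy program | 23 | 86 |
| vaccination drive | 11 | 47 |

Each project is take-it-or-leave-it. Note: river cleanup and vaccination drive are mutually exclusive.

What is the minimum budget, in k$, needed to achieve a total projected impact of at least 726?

153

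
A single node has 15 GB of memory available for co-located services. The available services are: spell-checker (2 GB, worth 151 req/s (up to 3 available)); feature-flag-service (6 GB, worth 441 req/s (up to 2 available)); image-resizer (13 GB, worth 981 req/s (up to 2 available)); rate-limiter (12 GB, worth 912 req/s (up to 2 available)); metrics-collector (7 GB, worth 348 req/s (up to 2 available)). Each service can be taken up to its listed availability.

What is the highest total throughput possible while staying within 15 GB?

1132

Filling by ratio: spell-checker + rate-limiter for 1063, with 1 GB left unused.
Dropping rate-limiter frees 12 GB; slotting in image-resizer (13 GB) lifts the total to 1132 at 15 GB.
No other feasible combination exceeds 1132.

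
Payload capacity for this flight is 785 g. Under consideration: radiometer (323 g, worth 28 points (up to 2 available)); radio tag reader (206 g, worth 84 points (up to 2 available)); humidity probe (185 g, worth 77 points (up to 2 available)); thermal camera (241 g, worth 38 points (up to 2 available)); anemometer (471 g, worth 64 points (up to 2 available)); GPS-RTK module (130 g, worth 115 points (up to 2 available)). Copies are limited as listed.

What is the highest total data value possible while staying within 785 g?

398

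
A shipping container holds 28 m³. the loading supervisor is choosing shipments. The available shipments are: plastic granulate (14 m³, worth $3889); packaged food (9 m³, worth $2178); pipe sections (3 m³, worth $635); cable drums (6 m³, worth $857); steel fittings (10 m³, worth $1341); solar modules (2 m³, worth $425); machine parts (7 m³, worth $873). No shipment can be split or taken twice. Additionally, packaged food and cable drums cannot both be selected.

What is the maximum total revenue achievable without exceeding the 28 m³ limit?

7127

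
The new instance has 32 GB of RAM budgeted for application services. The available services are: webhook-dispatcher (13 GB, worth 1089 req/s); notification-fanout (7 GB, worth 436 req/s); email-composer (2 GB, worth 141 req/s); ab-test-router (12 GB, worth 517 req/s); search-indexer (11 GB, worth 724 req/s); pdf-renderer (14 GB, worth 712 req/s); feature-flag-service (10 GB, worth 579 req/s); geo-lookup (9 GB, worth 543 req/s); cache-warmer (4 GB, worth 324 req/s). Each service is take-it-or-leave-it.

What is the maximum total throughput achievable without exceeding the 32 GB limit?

2278

Density check — webhook-dispatcher 83.77, cache-warmer 81.00, email-composer 70.50, search-indexer 65.82 are the best per GB.
Webhook-dispatcher + email-composer + search-indexer + cache-warmer uses 30 of the 32 GB and totals 2278.
No other feasible combination exceeds 2278.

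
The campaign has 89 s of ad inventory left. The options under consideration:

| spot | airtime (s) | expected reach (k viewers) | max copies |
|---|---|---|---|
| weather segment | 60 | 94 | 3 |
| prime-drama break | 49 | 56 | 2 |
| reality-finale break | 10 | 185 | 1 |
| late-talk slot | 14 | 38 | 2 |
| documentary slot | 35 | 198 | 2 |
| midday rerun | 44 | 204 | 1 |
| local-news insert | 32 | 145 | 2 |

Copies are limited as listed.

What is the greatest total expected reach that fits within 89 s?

587

Filling by ratio: reality-finale break + 2×documentary slot for 581, with 9 s left unused.
Dropping documentary slot frees 35 s; slotting in midday rerun (44 s) lifts the total to 587 at 89 s.
Every other selection either busts 89 s or exceeds an availability limit or fails to beat 587.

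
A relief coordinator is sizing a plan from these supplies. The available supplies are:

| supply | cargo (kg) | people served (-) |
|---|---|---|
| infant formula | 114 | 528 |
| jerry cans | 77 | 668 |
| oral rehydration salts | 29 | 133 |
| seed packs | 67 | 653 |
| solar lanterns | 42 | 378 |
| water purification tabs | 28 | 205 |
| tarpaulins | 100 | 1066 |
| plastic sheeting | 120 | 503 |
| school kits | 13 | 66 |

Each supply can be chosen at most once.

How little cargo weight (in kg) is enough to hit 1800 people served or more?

190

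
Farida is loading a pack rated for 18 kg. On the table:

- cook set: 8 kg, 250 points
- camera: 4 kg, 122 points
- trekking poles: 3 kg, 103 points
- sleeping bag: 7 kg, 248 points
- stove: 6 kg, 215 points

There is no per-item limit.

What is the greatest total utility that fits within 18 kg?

645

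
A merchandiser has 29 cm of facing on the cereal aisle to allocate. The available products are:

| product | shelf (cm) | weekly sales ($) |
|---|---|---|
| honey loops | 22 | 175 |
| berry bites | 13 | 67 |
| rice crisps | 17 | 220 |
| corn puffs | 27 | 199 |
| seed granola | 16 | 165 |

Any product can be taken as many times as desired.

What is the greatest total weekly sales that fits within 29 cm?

Ranking by ratio (weekly sales/cm): rice crisps 12.94, seed granola 10.31, honey loops 7.95, corn puffs 7.37.
A density-first pass picks rice crisps — 220 at 17 cm.
Replace rice crisps with berry bites + seed granola: the trade gains 12 net, giving 232 at 29 cm.
That's the maximum — no swap from here does better than 232.

232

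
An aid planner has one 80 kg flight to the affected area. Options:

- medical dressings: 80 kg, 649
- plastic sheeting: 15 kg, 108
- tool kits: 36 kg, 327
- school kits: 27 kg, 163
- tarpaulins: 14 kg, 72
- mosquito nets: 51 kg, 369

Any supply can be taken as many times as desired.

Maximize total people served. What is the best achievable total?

654

The ratio ordering already packs tightly: 2×tool kits, 72 kg, 654.
Nothing else within 80 kg beats 654.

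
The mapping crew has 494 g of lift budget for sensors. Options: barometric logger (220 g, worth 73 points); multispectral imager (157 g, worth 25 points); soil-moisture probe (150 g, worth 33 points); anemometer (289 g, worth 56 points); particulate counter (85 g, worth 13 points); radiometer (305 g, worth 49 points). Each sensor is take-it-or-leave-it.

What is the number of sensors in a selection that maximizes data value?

3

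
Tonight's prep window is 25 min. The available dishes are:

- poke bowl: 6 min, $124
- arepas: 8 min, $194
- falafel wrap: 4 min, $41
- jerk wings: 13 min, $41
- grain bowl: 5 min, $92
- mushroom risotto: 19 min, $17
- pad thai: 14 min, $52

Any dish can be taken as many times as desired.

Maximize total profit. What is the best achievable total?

582

Density check — arepas 24.25, poke bowl 20.67, grain bowl 18.40 are the best per min.
The ratio ordering already packs tightly: 3×arepas, 24 min, 582.
Every other selection either busts 25 min or fails to beat 582.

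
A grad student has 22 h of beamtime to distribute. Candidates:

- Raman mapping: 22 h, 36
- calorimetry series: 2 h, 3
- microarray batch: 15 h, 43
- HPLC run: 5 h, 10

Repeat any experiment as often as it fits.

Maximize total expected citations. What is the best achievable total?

By expected citations per h: microarray batch 2.87, HPLC run 2.00, Raman mapping 1.64 lead.
Calorimetry series + microarray batch + HPLC run uses 22 of the 22 h and totals 56.
That's the maximum — no swap from here does better than 56.

56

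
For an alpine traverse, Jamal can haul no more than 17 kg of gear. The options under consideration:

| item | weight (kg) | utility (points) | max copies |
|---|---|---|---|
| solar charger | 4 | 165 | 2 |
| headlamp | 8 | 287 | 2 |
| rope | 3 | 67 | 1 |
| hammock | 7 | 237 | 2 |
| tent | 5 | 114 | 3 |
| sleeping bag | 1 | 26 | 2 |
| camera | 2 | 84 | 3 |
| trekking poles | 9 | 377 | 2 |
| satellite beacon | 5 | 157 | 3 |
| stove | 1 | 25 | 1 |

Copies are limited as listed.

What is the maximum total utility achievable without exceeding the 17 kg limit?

Greedy by ratio would take 2×sleeping bag + 3×camera + trekking poles: 17 kg used, total 681.
Dropping 2×sleeping bag and camera frees 4 kg; slotting in solar charger (4 kg) lifts the total to 710 at 17 kg.
No other feasible combination exceeds 710.

710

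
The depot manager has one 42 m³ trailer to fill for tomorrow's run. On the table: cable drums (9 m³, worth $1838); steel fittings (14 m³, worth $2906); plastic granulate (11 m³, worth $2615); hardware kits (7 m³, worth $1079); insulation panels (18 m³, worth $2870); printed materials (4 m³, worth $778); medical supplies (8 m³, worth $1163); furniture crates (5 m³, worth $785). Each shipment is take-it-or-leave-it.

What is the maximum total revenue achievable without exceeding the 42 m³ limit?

The ratio heuristic lands on cable drums + steel fittings + plastic granulate + printed materials (8137) but leaves 4 m³ idle.
Dropping printed materials frees 4 m³; slotting in medical supplies (8 m³) lifts the total to 8522 at 42 m³.
Runner-up cable drums + steel fittings + plastic granulate + hardware kits tops out at 8438.

8522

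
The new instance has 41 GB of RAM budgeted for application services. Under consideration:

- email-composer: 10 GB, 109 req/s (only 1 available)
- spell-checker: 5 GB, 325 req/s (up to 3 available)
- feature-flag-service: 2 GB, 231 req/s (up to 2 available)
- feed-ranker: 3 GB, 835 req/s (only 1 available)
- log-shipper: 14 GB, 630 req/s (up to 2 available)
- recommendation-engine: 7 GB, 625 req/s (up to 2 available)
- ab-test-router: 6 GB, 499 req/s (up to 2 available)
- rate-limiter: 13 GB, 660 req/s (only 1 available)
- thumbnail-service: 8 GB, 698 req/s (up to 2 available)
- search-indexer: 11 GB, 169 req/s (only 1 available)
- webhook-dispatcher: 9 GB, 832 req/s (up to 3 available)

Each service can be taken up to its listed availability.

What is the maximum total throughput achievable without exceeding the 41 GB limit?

4418

Density check — feed-ranker 278.33, feature-flag-service 115.50, webhook-dispatcher 92.44, recommendation-engine 89.29 are the best per GB.
2×feature-flag-service + feed-ranker + recommendation-engine + 3×webhook-dispatcher uses 41 of the 41 GB and totals 4418.
Every other selection either busts 41 GB or exceeds an availability limit or fails to beat 4418.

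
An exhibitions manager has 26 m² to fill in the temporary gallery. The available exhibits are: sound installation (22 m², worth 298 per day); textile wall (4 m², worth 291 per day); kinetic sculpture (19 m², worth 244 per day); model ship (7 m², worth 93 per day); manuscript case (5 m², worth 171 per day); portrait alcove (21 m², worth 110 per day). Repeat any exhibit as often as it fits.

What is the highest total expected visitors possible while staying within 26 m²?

1746

6×textile wall uses 24 of the 26 m² and totals 1746.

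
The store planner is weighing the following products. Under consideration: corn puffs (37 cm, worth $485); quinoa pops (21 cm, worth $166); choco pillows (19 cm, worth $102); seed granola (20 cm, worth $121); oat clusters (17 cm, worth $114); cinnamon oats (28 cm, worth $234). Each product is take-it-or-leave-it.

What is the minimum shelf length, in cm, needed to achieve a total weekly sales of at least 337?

Look for the lowest-shelf combination reaching 337.
corn puffs: 485 weekly sales at 37 cm.
No combination under 37 cm hits 337.

37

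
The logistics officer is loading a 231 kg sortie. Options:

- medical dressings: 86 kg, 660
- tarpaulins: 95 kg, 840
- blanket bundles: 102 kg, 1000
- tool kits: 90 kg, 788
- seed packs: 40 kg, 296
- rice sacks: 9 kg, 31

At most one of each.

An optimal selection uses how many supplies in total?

3

Optimal total is 1956.
For example medical dressings + blanket bundles + seed packs achieves it, using 228 kg.
All optima have 3 supplies.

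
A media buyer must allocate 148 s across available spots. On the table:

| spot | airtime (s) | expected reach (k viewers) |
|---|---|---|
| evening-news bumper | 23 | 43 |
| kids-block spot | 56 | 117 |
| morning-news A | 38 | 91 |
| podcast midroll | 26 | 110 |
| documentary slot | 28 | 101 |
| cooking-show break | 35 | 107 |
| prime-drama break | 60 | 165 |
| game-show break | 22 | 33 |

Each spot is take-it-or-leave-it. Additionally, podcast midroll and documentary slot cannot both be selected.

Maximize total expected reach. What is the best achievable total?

Density check — podcast midroll 4.23, documentary slot 3.61, cooking-show break 3.06, prime-drama break 2.75 are the best per s.
Best packing: evening-news bumper + podcast midroll + cooking-show break + prime-drama break — 144 s, 425 total.
The closest alternative, evening-news bumper + documentary slot + cooking-show break + prime-drama break, reaches only 416.

425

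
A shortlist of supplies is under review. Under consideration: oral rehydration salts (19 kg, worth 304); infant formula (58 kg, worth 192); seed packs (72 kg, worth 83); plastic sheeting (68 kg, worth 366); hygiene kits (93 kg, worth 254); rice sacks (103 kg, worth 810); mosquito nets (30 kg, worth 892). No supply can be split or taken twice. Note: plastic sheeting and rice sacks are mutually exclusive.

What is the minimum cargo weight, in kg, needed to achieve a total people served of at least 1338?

107

Minimise kg subject to total people served ≥ 1338.
oral rehydration salts + infant formula + mosquito nets: 1388 people served at 107 kg.
Any bundle with less than 107 kg falls short of 1338.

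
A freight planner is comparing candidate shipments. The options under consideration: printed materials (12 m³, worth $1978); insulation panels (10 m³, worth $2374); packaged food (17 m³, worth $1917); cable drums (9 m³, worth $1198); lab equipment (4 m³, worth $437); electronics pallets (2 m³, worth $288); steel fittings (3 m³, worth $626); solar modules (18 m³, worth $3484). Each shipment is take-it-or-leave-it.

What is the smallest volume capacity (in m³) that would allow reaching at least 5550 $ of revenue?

28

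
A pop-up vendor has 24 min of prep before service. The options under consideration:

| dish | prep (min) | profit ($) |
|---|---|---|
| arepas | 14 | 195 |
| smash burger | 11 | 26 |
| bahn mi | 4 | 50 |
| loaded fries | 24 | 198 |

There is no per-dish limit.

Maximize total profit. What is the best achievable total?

300

Ranking by ratio (profit/min): arepas 13.93, bahn mi 12.50, loaded fries 8.25.
Greedy by ratio would take arepas + 2×bahn mi: 22 min used, total 295.
Replace arepas with 4×bahn mi: the trade gains 5 net, giving 300 at 24 min.
Nothing else within 24 min beats 300.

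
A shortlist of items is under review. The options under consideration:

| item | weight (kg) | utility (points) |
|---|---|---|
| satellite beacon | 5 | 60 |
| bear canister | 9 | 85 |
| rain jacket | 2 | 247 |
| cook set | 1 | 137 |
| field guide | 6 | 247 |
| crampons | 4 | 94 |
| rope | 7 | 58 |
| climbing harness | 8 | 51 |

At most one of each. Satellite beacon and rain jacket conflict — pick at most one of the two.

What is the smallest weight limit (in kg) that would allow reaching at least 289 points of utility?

Look for the lowest-weight combination reaching 289.
Taking rain jacket + cook set gives 384 (≥ 289) for 3 kg.
Any bundle with less than 3 kg falls short of 289.

3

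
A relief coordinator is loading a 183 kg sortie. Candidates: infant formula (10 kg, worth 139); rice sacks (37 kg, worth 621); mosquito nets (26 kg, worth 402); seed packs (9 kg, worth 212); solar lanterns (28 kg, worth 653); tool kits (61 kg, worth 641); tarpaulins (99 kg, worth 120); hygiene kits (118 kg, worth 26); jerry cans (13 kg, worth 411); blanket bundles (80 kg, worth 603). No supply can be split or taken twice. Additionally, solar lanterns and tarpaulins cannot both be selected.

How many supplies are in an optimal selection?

6

Best achievable people served is 2940.
rice sacks + mosquito nets + seed packs + solar lanterns + tool kits + jerry cans hits 2940 at 174 kg.
All optima have 6 supplies.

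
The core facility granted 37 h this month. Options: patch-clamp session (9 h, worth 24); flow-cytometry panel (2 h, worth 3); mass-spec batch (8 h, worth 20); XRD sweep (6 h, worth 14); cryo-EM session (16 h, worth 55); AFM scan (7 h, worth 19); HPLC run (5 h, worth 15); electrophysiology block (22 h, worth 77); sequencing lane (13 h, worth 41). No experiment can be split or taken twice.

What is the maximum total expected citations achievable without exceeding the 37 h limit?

121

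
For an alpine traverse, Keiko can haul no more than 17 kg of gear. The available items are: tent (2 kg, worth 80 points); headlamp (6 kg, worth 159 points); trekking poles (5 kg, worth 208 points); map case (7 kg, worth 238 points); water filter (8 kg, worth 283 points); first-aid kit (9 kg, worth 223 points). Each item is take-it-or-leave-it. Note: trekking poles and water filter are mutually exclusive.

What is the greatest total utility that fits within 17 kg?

Best packing: tent + map case + water filter — 17 kg, 601 total.
An exhaustive check of the 64 subsets confirms 601.

601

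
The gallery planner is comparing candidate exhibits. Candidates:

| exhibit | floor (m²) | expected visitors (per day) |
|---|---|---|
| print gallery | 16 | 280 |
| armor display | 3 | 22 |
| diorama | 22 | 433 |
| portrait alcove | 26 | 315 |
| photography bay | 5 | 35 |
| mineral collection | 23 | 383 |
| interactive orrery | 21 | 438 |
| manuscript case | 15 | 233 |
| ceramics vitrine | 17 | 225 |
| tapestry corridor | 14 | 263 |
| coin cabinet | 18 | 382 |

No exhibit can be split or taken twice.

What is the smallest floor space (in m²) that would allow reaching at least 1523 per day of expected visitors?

77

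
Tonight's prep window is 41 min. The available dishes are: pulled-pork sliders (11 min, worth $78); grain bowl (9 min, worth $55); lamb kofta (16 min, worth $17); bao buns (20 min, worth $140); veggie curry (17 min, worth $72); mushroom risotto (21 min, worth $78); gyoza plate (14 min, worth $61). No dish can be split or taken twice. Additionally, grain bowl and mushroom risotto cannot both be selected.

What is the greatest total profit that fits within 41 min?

The ratio ordering already packs tightly: pulled-pork sliders + grain bowl + bao buns, 40 min, 273.

273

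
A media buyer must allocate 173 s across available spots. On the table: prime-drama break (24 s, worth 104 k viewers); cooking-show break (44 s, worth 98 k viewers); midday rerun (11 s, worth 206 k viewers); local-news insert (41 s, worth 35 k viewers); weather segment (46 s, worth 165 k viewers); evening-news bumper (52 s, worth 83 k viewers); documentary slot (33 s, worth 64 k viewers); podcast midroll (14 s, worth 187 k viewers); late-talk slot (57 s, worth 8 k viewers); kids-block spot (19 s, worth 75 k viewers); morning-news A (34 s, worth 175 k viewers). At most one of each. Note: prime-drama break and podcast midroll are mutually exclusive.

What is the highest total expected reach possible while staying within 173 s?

906

Taking cooking-show break + midday rerun + weather segment + podcast midroll + kids-block spot + morning-news A: 168 s used, 906 in expected reach.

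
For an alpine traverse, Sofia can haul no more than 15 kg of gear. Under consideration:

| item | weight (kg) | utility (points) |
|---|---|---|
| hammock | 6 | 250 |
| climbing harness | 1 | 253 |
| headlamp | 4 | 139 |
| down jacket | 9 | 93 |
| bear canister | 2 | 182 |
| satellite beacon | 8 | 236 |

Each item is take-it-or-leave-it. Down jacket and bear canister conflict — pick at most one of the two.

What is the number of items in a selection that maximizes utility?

4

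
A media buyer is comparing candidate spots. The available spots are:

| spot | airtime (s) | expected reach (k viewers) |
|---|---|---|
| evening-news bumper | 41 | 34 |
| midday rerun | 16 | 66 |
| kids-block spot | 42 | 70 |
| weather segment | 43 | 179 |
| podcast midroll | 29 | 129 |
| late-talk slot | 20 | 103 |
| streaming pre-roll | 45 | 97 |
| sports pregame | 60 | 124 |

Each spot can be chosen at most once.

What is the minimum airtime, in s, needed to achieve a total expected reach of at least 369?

88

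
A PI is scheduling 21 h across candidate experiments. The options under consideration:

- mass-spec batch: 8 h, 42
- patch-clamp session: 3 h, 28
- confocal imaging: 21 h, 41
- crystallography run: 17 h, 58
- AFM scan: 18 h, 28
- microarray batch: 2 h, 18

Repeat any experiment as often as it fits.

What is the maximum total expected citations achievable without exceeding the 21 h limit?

196

7×patch-clamp session uses 21 of the 21 h and totals 196.
No other feasible combination exceeds 196.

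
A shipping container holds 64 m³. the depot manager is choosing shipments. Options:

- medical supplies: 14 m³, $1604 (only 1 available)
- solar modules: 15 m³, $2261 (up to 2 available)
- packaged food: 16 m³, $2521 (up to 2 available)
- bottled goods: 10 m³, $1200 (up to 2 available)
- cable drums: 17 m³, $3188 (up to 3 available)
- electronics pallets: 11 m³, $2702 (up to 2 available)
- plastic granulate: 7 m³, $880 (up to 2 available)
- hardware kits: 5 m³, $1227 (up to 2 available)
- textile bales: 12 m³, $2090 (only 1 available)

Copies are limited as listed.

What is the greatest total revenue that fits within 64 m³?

A density-first pass picks cable drums + 2×electronics pallets + 2×hardware kits + textile bales — 13136 at 61 m³.
Replace textile bales with solar modules: the trade gains 171 net, giving 13307 at 64 m³.

13307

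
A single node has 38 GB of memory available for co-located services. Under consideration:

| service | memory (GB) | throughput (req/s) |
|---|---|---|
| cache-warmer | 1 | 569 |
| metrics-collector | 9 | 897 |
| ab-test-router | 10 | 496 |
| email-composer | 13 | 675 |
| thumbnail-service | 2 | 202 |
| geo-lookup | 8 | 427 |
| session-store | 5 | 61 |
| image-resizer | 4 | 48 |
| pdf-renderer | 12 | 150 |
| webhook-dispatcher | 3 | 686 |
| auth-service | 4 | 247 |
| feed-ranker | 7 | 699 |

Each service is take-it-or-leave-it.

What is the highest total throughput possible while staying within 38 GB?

3796

Density check — cache-warmer 569.00, webhook-dispatcher 228.67, thumbnail-service 101.00, feed-ranker 99.86 are the best per GB.
Greedy by ratio would take cache-warmer + metrics-collector + thumbnail-service + geo-lookup + image-resizer + webhook-dispatcher + auth-service + feed-ranker: 38 GB used, total 3775.
Dropping geo-lookup and image-resizer frees 12 GB; slotting in ab-test-router (10 GB) lifts the total to 3796 at 36 GB.
The spare 2 GB is too small for any remaining service, and no exchange beats 3796.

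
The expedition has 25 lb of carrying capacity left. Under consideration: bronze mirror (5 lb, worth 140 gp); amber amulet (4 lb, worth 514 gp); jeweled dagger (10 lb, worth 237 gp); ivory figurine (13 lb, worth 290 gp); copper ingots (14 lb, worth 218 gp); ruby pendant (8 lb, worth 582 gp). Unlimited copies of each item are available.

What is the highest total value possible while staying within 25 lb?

3084

Density check — amber amulet 128.50, ruby pendant 72.75, bronze mirror 28.00 are the best per lb.
Best packing: 6×amber amulet — 24 lb, 3084 total.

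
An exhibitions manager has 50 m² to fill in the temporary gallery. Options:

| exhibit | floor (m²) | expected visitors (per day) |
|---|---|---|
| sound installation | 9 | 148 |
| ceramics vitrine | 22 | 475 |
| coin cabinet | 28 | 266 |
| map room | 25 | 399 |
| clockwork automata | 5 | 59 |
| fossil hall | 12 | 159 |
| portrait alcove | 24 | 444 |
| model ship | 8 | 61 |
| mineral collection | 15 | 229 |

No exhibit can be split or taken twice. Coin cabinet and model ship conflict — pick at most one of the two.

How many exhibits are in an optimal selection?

2

The maximum expected visitors within 50 m² is 919.
For example ceramics vitrine + portrait alcove achieves it, using 46 m².
Every optimal selection uses 2 exhibits.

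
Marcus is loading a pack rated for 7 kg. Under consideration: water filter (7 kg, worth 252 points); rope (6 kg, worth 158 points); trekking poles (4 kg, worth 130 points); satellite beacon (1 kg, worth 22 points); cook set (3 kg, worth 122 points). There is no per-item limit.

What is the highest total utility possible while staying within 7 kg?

266

Best packing: satellite beacon + 2×cook set — 7 kg, 266 total.
Every other selection either busts 7 kg or fails to beat 266.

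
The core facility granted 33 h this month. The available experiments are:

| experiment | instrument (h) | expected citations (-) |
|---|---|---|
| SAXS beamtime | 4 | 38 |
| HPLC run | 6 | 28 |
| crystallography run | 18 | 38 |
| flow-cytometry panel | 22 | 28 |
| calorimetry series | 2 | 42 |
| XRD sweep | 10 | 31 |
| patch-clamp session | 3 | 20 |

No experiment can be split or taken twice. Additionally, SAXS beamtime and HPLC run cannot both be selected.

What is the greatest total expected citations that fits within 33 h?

138

Density check — calorimetry series 21.00, SAXS beamtime 9.50, patch-clamp session 6.67, HPLC run 4.67 are the best per h.
Taking SAXS beamtime + crystallography run + calorimetry series + patch-clamp session: 27 h used, 138 in expected citations.
Every other selection either busts 33 h or breaks a pairing rule or fails to beat 138.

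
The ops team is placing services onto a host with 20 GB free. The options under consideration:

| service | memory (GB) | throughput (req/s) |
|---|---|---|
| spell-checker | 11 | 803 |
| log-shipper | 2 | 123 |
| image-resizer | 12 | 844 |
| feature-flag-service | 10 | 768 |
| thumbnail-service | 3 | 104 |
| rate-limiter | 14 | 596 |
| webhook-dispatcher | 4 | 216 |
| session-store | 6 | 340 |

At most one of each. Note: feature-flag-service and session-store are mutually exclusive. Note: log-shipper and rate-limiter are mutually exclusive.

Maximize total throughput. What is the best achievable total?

1307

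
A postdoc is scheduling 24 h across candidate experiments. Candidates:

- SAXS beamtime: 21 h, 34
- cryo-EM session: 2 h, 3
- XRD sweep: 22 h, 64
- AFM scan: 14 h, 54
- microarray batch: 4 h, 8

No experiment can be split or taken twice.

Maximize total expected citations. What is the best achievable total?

67

Density check — AFM scan 3.86, XRD sweep 2.91, microarray batch 2.00, SAXS beamtime 1.62 are the best per h.
Taking the top-ratio experiments first gives cryo-EM session + AFM scan + microarray batch for 65 (20 h).
Dropping AFM scan and microarray batch frees 18 h; slotting in XRD sweep (22 h) lifts the total to 67 at 24 h.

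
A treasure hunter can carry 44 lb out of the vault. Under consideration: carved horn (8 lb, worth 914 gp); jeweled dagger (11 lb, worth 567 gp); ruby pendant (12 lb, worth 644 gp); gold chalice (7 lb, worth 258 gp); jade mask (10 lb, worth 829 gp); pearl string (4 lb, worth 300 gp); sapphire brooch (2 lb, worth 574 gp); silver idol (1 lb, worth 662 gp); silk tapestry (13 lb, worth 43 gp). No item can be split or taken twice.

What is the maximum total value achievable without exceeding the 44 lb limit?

4190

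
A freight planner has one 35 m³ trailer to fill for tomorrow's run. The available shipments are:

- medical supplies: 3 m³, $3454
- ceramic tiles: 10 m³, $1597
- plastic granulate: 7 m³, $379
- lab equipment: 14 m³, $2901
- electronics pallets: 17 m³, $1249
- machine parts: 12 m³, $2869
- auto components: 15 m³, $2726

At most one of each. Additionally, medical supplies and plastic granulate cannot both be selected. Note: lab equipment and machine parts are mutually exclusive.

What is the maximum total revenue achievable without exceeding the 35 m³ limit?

9081

Density check — medical supplies 1151.33, machine parts 239.08, lab equipment 207.21 are the best per m³.
Best packing: medical supplies + lab equipment + auto components — 32 m³, 9081 total.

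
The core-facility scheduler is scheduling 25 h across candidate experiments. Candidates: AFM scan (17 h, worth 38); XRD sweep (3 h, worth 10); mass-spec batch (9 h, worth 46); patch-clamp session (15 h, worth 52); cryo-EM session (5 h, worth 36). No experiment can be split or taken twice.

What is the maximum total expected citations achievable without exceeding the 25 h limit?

98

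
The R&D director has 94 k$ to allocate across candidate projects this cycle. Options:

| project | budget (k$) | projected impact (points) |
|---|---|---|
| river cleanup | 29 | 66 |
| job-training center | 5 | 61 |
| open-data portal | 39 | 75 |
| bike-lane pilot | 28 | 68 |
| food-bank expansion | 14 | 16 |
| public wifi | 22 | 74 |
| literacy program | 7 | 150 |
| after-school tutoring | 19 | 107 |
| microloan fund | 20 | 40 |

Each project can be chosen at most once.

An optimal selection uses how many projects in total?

Best achievable projected impact is 467.
One optimal bundle: job-training center + open-data portal + public wifi + literacy program + after-school tutoring (92 k$).
Every optimal selection uses 5 projects.

5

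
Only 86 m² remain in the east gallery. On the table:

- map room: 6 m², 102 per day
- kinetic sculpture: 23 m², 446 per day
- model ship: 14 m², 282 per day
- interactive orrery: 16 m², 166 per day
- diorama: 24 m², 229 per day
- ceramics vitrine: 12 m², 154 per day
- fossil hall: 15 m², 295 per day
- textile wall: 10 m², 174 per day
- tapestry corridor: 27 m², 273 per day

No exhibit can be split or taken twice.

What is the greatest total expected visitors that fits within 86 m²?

1465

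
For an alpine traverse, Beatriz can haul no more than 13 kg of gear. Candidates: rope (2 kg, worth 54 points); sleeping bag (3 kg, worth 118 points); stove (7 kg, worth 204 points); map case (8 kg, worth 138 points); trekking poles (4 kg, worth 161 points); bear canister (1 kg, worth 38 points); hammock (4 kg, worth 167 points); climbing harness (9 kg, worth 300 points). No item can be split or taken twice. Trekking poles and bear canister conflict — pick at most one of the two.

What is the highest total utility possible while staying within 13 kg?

Taking rope + sleeping bag + trekking poles + hammock: 13 kg used, 500 in utility.
Next best is hammock + climbing harness at 467 (13 kg) — short by 33.

500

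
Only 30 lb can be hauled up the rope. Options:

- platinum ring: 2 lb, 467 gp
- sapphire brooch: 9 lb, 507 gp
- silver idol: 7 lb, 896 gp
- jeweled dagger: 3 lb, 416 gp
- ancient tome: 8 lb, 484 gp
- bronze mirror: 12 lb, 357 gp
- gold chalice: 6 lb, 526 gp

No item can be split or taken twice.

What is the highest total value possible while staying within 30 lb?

2812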